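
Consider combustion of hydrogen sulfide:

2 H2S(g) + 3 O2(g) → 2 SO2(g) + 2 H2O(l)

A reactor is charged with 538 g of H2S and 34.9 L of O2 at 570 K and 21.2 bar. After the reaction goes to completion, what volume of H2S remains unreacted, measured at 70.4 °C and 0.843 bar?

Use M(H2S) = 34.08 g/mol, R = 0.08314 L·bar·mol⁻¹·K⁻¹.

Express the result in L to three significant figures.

182 L

n(H2S) = 538 / 34.08 = 15.79 mol
n(O2) = PV/RT = (21.2 × 34.9) / (0.08314 × 570) = 15.61 mol
For 15.79 mol H2S, stoichiometry requires (3/2) × 15.79 = 23.68 mol O2; 15.61 mol is available, so O2 is limiting.
n(H2S) consumed = (2/3) × 15.61 = 10.41 mol; remaining = 15.79 − 10.41 = 5.380 mol
V(H2S) = nRT/P = 5.380 × 0.08314 × 343.55 / 0.843 = 182.3 L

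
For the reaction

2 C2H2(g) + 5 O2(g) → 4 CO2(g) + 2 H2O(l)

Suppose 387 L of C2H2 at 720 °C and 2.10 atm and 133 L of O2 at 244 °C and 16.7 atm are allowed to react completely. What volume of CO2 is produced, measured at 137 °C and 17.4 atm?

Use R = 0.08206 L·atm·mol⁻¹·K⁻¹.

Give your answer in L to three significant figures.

38.6 L

n(C2H2) = PV/RT = (2.10 × 387) / (0.08206 × 993.15) = 9.972 mol
n(O2) = PV/RT = (16.7 × 133) / (0.08206 × 517.15) = 52.34 mol
For 9.972 mol C2H2, stoichiometry requires (5/2) × 9.972 = 24.93 mol O2; 52.34 mol is available, so C2H2 is limiting.
n(CO2) = (4/2) × 9.972 = 19.94 mol
V(CO2) = nRT/P = 19.94 × 0.08206 × 410.15 / 17.4 = 38.57 L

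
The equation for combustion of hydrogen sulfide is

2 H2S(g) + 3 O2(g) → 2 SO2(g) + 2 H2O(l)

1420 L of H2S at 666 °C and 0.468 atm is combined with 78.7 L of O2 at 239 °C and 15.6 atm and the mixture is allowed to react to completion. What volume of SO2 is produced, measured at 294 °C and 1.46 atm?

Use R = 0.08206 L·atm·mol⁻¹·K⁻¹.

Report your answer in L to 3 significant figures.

275 L

n(H2S) = PV/RT = (0.468 × 1420) / (0.08206 × 939.15) = 8.623 mol
n(O2) = PV/RT = (15.6 × 78.7) / (0.08206 × 512.15) = 29.21 mol
For 8.623 mol H2S, stoichiometry requires (3/2) × 8.623 = 12.93 mol O2; 29.21 mol is available, so H2S is limiting.
n(SO2) = (2/2) × 8.623 = 8.623 mol
V(SO2) = nRT/P = 8.623 × 0.08206 × 567.15 / 1.46 = 274.9 L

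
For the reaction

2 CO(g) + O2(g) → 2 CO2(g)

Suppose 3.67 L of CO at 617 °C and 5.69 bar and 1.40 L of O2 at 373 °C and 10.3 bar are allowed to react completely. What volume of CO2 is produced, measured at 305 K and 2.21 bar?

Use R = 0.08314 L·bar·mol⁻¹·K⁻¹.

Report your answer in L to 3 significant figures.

3.24 L

n(CO) = PV/RT = (5.69 × 3.67) / (0.08314 × 890.15) = 0.2822 mol
n(O2) = PV/RT = (10.3 × 1.40) / (0.08314 × 646.15) = 0.2684 mol
For 0.2822 mol CO, stoichiometry requires (1/2) × 0.2822 = 0.1411 mol O2; 0.2684 mol is available, so CO is limiting.
n(CO2) = (2/2) × 0.2822 = 0.2822 mol
V(CO2) = nRT/P = 0.2822 × 0.08314 × 305 / 2.21 = 3.238 L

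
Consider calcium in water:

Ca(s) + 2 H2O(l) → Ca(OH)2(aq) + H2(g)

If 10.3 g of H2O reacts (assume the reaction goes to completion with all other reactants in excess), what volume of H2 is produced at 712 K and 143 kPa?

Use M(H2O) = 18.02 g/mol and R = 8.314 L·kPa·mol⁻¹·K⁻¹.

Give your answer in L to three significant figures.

11.8 L

n(H2O) = 10.30 / 18.02 = 0.5716 mol
n(H2) = (1/2) × 0.5716 = 0.2858 mol
V = nRT/P = 0.2858 × 8.314 × 712 / 143 = 11.83 L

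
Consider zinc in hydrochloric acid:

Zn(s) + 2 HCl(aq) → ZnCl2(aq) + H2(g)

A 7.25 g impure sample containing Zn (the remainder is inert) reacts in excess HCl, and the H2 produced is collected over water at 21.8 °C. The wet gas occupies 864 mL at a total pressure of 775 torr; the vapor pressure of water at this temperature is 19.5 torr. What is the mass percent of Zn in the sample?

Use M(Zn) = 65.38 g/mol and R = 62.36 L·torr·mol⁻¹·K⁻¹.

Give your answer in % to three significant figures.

P(H2) = 775 − 19.5 = 755.5 torr
n(H2) = PV/RT = (755.5 × 0.8640) / (62.36 × 294.95) = 0.03549 mol
n(Zn) = (1/1) × 0.03549 = 0.03549 mol
m(Zn) = 0.03549 × 65.38 = 2.320 g
%Zn = 2.320 / 7.25 × 100 = 32.00%

32.0 %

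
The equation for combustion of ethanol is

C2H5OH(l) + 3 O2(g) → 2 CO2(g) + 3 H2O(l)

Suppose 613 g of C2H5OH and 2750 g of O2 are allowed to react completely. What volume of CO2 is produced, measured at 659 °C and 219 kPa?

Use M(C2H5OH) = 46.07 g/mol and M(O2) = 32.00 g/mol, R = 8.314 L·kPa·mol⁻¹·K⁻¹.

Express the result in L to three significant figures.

942 L

n(C2H5OH) = 613 / 46.07 = 13.31 mol
n(O2) = 2750 / 32.00 = 85.94 mol
For 13.31 mol C2H5OH, stoichiometry requires (3/1) × 13.31 = 39.93 mol O2; 85.94 mol is available, so C2H5OH is limiting.
n(CO2) = (2/1) × 13.31 = 26.62 mol
V(CO2) = nRT/P = 26.62 × 8.314 × 932.15 / 219 = 942.0 L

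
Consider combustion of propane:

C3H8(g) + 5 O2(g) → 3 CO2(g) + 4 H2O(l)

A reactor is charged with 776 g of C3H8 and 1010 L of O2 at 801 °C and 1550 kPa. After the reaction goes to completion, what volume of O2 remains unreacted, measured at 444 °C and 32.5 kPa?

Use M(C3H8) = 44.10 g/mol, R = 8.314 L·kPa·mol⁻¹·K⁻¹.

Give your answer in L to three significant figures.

n(C3H8) = 776 / 44.10 = 17.60 mol
n(O2) = PV/RT = (1550 × 1010) / (8.314 × 1074.15) = 175.3 mol
For 17.60 mol C3H8, stoichiometry requires (5/1) × 17.60 = 88.00 mol O2; 175.3 mol is available, so C3H8 is limiting.
n(O2) consumed = (5/1) × 17.60 = 88.00 mol; remaining = 175.3 − 88.00 = 87.30 mol
V(O2) = nRT/P = 87.30 × 8.314 × 717.15 / 32.5 = 16020 L

16000 L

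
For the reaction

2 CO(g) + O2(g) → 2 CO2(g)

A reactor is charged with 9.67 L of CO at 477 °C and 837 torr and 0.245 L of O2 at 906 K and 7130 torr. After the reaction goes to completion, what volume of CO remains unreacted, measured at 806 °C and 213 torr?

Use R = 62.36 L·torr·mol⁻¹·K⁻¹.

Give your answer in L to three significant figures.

35.1 L

n(CO) = PV/RT = (837 × 9.67) / (62.36 × 750.15) = 0.1730 mol
n(O2) = PV/RT = (7130 × 0.245) / (62.36 × 906) = 0.03092 mol
For 0.1730 mol CO, stoichiometry requires (1/2) × 0.1730 = 0.08650 mol O2; 0.03092 mol is available, so O2 is limiting.
n(CO) consumed = (2/1) × 0.03092 = 0.06184 mol; remaining = 0.1730 − 0.06184 = 0.1112 mol
V(CO) = nRT/P = 0.1112 × 62.36 × 1079.15 / 213 = 35.13 L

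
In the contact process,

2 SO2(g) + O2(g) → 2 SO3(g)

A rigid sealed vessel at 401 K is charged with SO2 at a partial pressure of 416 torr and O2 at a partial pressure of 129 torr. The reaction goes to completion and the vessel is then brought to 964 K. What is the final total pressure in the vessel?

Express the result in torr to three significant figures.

At constant V, partial pressures at 401 K are proportional to moles, so apply stoichiometry directly to pressures.
P(O2) required for 416 torr of SO2 = (1/2) × 416 = 208.0 torr; available 129 torr, so O2 is limiting.
P(SO2) remaining = 416 − (2/1) × 129 = 158.0 torr
P(gaseous products) = (2)/1 × 129 = 258.0 torr
P_total at 401 K = 158.0 + 258.0 = 416.0 torr
Scaling to 964 K: P = 416.0 × 964/401 = 1000 torr

1000 torr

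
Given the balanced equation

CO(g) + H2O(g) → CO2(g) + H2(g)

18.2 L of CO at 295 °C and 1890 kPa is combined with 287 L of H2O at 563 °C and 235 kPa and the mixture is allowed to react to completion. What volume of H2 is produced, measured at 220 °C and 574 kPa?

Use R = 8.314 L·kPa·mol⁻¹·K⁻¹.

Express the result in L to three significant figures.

n(CO) = PV/RT = (1890 × 18.2) / (8.314 × 568.15) = 7.282 mol
n(H2O) = PV/RT = (235 × 287) / (8.314 × 836.15) = 9.702 mol
For 7.282 mol CO, stoichiometry requires (1/1) × 7.282 = 7.282 mol H2O; 9.702 mol is available, so CO is limiting.
n(H2) = (1/1) × 7.282 = 7.282 mol
V(H2) = nRT/P = 7.282 × 8.314 × 493.15 / 574 = 52.01 L

52.0 L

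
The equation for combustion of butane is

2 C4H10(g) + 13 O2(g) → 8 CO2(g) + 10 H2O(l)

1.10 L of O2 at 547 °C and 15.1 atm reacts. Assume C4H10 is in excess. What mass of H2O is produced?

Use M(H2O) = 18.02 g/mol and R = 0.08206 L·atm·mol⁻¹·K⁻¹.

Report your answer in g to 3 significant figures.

n(O2) = PV/RT = (15.1 × 1.10) / (0.08206 × 820.15) = 0.2468 mol
n(H2O) = (10/13) × 0.2468 = 0.1898 mol
m(H2O) = 0.1898 × 18.02 = 3.420 g

3.42 g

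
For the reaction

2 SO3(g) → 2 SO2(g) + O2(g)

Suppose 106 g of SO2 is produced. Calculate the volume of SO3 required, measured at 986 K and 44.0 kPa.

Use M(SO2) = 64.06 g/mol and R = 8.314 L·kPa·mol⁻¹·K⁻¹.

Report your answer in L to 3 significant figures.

n(SO2) = 106.0 / 64.06 = 1.655 mol
n(SO3) = (2/2) × 1.655 = 1.655 mol
V = nRT/P = 1.655 × 8.314 × 986 / 44.0 = 308.3 L

308 L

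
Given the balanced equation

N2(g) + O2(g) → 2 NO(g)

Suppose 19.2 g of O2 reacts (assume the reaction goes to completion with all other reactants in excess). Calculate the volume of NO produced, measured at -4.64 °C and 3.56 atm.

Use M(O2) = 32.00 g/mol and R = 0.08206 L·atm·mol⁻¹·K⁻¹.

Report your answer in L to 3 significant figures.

7.43 L

n(O2) = 19.20 / 32.00 = 0.6000 mol
n(NO) = (2/1) × 0.6000 = 1.200 mol
V = nRT/P = 1.200 × 0.08206 × 268.51 / 3.56 = 7.427 L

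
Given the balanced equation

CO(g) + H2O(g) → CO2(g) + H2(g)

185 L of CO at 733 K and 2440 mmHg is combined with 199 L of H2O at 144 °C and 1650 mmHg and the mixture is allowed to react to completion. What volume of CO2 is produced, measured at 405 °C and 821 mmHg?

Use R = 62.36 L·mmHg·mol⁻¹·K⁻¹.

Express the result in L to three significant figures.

n(CO) = PV/RT = (2440 × 185) / (62.36 × 733) = 9.875 mol
n(H2O) = PV/RT = (1650 × 199) / (62.36 × 417.15) = 12.62 mol
For 9.875 mol CO, stoichiometry requires (1/1) × 9.875 = 9.875 mol H2O; 12.62 mol is available, so CO is limiting.
n(CO2) = (1/1) × 9.875 = 9.875 mol
V(CO2) = nRT/P = 9.875 × 62.36 × 678.15 / 821 = 508.7 L

509 L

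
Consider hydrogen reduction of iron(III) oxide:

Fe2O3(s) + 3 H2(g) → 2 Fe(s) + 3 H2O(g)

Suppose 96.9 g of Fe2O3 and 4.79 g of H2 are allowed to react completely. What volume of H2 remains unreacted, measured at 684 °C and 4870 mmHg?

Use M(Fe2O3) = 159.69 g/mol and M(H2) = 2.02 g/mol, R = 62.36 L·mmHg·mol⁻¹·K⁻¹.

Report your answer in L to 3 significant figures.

n(Fe2O3) = 96.9 / 159.69 = 0.6068 mol
n(H2) = 4.79 / 2.02 = 2.371 mol
For 0.6068 mol Fe2O3, stoichiometry requires (3/1) × 0.6068 = 1.820 mol H2; 2.371 mol is available, so Fe2O3 is limiting.
n(H2) consumed = (3/1) × 0.6068 = 1.820 mol; remaining = 2.371 − 1.820 = 0.5510 mol
V(H2) = nRT/P = 0.5510 × 62.36 × 957.15 / 4870 = 6.753 L

6.75 L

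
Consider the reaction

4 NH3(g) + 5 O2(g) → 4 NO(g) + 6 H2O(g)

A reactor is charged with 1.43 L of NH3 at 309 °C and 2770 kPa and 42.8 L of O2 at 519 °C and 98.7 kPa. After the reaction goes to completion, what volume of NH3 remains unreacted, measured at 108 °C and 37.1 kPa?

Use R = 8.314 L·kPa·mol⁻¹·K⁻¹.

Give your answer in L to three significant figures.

26.1 L

n(NH3) = PV/RT = (2770 × 1.43) / (8.314 × 582.15) = 0.8184 mol
n(O2) = PV/RT = (98.7 × 42.8) / (8.314 × 792.15) = 0.6414 mol
For 0.8184 mol NH3, stoichiometry requires (5/4) × 0.8184 = 1.023 mol O2; 0.6414 mol is available, so O2 is limiting.
n(NH3) consumed = (4/5) × 0.6414 = 0.5131 mol; remaining = 0.8184 − 0.5131 = 0.3053 mol
V(NH3) = nRT/P = 0.3053 × 8.314 × 381.15 / 37.1 = 26.08 L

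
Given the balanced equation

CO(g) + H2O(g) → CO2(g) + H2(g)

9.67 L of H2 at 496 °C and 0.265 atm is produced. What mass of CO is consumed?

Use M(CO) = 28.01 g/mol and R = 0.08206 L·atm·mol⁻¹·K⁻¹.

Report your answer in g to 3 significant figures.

1.14 g

n(H2) = PV/RT = (0.265 × 9.67) / (0.08206 × 769.15) = 0.04060 mol
n(CO) = (1/1) × 0.04060 = 0.04060 mol
m(CO) = 0.04060 × 28.01 = 1.137 g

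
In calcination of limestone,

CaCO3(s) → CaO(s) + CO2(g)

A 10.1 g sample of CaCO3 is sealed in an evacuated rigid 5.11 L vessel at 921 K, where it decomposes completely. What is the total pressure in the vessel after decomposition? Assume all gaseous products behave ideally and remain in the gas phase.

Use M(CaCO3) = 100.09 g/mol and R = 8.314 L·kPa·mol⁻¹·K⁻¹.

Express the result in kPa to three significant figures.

151 kPa

n(CaCO3) = 10.1 / 100.09 = 0.1009 mol
n(gas produced) = (1/1) × 0.1009 = 0.1009 mol
P = nRT/V = 0.1009 × 8.314 × 921 / 5.11 = 151.2 kPa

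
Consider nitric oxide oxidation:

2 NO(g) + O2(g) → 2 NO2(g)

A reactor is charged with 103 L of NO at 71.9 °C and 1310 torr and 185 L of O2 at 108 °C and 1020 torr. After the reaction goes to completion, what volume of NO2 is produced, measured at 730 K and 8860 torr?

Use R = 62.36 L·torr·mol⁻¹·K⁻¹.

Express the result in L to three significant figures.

32.2 L

n(NO) = PV/RT = (1310 × 103) / (62.36 × 345.05) = 6.271 mol
n(O2) = PV/RT = (1020 × 185) / (62.36 × 381.15) = 7.939 mol
For 6.271 mol NO, stoichiometry requires (1/2) × 6.271 = 3.135 mol O2; 7.939 mol is available, so NO is limiting.
n(NO2) = (2/2) × 6.271 = 6.271 mol
V(NO2) = nRT/P = 6.271 × 62.36 × 730 / 8860 = 32.22 L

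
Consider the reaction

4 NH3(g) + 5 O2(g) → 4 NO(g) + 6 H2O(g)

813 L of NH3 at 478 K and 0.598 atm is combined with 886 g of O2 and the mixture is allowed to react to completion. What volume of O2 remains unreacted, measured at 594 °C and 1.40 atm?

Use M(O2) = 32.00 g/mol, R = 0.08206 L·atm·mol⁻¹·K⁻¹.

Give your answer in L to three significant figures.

620 L

n(NH3) = PV/RT = (0.598 × 813) / (0.08206 × 478) = 12.39 mol
n(O2) = 886 / 32.00 = 27.69 mol
For 12.39 mol NH3, stoichiometry requires (5/4) × 12.39 = 15.49 mol O2; 27.69 mol is available, so NH3 is limiting.
n(O2) consumed = (5/4) × 12.39 = 15.49 mol; remaining = 27.69 − 15.49 = 12.20 mol
V(O2) = nRT/P = 12.20 × 0.08206 × 867.15 / 1.40 = 620.1 L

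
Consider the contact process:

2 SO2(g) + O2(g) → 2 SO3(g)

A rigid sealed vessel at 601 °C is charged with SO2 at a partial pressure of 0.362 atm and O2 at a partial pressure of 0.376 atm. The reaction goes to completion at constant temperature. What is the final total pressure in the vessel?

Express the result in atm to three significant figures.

At constant V, partial pressures at 601 °C are proportional to moles, so apply stoichiometry directly to pressures.
P(O2) required for 0.362 atm of SO2 = (1/2) × 0.362 = 0.1810 atm; available 0.376 atm, so SO2 is limiting.
P(O2) remaining = 0.376 − (1/2) × 0.362 = 0.1950 atm
P(gaseous products) = (2)/2 × 0.362 = 0.3620 atm
P_total at 601 °C = 0.1950 + 0.3620 = 0.5570 atm

0.557 atm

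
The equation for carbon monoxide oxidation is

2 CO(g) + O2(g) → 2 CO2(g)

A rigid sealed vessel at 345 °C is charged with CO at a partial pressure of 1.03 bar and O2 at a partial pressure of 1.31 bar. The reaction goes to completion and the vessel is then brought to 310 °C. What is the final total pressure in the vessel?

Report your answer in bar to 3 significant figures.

1.72 bar

At constant V, partial pressures at 345 °C are proportional to moles, so apply stoichiometry directly to pressures.
P(O2) required for 1.03 bar of CO = (1/2) × 1.03 = 0.5150 bar; available 1.31 bar, so CO is limiting.
P(O2) remaining = 1.31 − (1/2) × 1.03 = 0.7950 bar
P(gaseous products) = (2)/2 × 1.03 = 1.030 bar
P_total at 345 °C = 0.7950 + 1.030 = 1.825 bar
Scaling to 310 °C: P = 1.825 × 583.15/618.15 = 1.722 bar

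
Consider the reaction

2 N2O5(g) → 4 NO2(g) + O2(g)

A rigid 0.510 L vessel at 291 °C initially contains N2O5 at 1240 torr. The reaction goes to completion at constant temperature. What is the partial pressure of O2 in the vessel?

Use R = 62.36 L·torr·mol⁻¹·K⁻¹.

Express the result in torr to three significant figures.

n(N2O5)₀ = PV/RT = (1240 × 0.510) / (62.36 × 564.15) = 0.01798 mol
n(O2) = (1/2) × 0.01798 = 0.008990 mol
P(O2) = nRT/V = 0.008990 × 62.36 × 564.15 / 0.510 = 620.1 torr

620 torr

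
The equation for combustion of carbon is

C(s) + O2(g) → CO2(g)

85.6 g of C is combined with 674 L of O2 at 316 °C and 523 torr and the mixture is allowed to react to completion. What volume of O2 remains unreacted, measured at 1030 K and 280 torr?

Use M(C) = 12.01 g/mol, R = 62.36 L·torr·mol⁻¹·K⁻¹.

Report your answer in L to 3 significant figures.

n(C) = 85.6 / 12.01 = 7.127 mol
n(O2) = PV/RT = (523 × 674) / (62.36 × 589.15) = 9.595 mol
For 7.127 mol C, stoichiometry requires (1/1) × 7.127 = 7.127 mol O2; 9.595 mol is available, so C is limiting.
n(O2) consumed = (1/1) × 7.127 = 7.127 mol; remaining = 9.595 − 7.127 = 2.468 mol
V(O2) = nRT/P = 2.468 × 62.36 × 1030 / 280 = 566.1 L

566 L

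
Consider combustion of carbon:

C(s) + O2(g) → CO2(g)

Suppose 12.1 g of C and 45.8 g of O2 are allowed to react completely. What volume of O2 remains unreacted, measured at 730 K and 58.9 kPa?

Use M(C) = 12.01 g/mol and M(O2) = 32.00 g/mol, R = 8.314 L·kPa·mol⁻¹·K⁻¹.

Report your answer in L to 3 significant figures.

n(C) = 12.1 / 12.01 = 1.007 mol
n(O2) = 45.8 / 32.00 = 1.431 mol
For 1.007 mol C, stoichiometry requires (1/1) × 1.007 = 1.007 mol O2; 1.431 mol is available, so C is limiting.
n(O2) consumed = (1/1) × 1.007 = 1.007 mol; remaining = 1.431 − 1.007 = 0.4240 mol
V(O2) = nRT/P = 0.4240 × 8.314 × 730 / 58.9 = 43.69 L

43.7 L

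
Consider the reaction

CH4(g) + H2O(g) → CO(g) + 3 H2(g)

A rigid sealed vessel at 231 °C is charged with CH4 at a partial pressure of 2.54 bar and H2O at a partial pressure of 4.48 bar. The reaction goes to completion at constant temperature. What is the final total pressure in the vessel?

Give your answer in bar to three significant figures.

Because the vessel is rigid and T is held at 231 °C, work the stoichiometry in partial pressures (P_i = n_iRT/V).
P(H2O) required for 2.54 bar of CH4 = (1/1) × 2.54 = 2.540 bar; available 4.48 bar, so CH4 is limiting.
P(H2O) remaining = 4.48 − (1/1) × 2.54 = 1.940 bar
P(gaseous products) = (1+3)/1 × 2.54 = 10.16 bar
P_total at 231 °C = 1.940 + 10.16 = 12.10 bar

12.1 bar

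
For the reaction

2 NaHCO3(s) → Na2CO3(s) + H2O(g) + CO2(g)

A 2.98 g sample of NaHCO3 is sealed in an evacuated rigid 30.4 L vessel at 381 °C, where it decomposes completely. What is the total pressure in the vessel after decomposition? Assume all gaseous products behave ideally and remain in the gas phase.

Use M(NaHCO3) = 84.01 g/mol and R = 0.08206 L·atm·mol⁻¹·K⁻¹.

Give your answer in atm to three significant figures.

n(NaHCO3) = 2.98 / 84.01 = 0.03547 mol
n(gas produced) = (2/2) × 0.03547 = 0.03547 mol
P = nRT/V = 0.03547 × 0.08206 × 654.15 / 30.4 = 0.06263 atm

0.0626 atm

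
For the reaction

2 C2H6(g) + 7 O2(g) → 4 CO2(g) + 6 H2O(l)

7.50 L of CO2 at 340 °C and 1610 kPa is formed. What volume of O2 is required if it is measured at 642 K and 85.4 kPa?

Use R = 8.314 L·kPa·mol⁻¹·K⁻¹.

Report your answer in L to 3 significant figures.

259 L

n(CO2) = PV/RT = (1610 × 7.50) / (8.314 × 613.15) = 2.369 mol
n(O2) = (7/4) × 2.369 = 4.146 mol
V = nRT/P = 4.146 × 8.314 × 642 / 85.4 = 259.1 L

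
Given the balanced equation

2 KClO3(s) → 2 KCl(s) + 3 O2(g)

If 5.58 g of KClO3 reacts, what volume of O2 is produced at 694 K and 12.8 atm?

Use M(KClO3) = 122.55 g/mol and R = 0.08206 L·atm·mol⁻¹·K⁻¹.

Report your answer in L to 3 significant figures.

0.304 L

n(KClO3) = 5.580 / 122.55 = 0.04553 mol
n(O2) = (3/2) × 0.04553 = 0.06829 mol
V = nRT/P = 0.06829 × 0.08206 × 694 / 12.8 = 0.3038 L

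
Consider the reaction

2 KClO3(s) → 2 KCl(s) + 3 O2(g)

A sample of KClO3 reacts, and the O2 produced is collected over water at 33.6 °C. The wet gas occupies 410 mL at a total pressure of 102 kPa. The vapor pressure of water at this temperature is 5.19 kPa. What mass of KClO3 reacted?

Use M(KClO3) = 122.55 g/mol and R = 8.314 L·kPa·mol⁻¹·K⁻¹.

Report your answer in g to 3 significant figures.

P(O2) = 102 − 5.19 = 96.81 kPa
n(O2) = PV/RT = (96.81 × 0.4100) / (8.314 × 306.75) = 0.01556 mol
n(KClO3) = (2/3) × 0.01556 = 0.01037 mol
m(KClO3) = 0.01037 × 122.55 = 1.271 g

1.27 g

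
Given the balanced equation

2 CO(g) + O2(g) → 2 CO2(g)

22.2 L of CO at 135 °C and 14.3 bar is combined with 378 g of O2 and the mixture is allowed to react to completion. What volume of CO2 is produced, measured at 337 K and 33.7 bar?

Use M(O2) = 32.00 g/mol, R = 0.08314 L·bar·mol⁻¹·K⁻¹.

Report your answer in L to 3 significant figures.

7.78 L

n(CO) = PV/RT = (14.3 × 22.2) / (0.08314 × 408.15) = 9.355 mol
n(O2) = 378 / 32.00 = 11.81 mol
For 9.355 mol CO, stoichiometry requires (1/2) × 9.355 = 4.678 mol O2; 11.81 mol is available, so CO is limiting.
n(CO2) = (2/2) × 9.355 = 9.355 mol
V(CO2) = nRT/P = 9.355 × 0.08314 × 337 / 33.7 = 7.778 L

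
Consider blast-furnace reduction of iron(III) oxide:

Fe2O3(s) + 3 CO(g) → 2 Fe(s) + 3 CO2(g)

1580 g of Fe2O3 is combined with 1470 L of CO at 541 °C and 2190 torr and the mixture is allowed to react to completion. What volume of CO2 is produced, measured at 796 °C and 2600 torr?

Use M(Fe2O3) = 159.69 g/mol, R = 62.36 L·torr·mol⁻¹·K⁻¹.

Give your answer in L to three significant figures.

761 L

n(Fe2O3) = 1580 / 159.69 = 9.894 mol
n(CO) = PV/RT = (2190 × 1470) / (62.36 × 814.15) = 63.41 mol
For 9.894 mol Fe2O3, stoichiometry requires (3/1) × 9.894 = 29.68 mol CO; 63.41 mol is available, so Fe2O3 is limiting.
n(CO2) = (3/1) × 9.894 = 29.68 mol
V(CO2) = nRT/P = 29.68 × 62.36 × 1069.15 / 2600 = 761.1 L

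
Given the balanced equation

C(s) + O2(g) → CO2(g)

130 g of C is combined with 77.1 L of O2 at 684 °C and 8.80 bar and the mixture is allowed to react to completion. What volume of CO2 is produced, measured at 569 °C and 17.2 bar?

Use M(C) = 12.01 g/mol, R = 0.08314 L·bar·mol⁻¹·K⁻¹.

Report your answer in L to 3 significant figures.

n(C) = 130 / 12.01 = 10.82 mol
n(O2) = PV/RT = (8.80 × 77.1) / (0.08314 × 957.15) = 8.526 mol
For 10.82 mol C, stoichiometry requires (1/1) × 10.82 = 10.82 mol O2; 8.526 mol is available, so O2 is limiting.
n(CO2) = (1/1) × 8.526 = 8.526 mol
V(CO2) = nRT/P = 8.526 × 0.08314 × 842.15 / 17.2 = 34.71 L

34.7 L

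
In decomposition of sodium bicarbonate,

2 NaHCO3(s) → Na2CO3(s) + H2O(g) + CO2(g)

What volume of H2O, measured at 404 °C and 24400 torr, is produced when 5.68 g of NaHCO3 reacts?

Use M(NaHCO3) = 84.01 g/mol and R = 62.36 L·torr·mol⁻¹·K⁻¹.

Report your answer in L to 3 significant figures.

n(NaHCO3) = 5.680 / 84.01 = 0.06761 mol
n(H2O) = (1/2) × 0.06761 = 0.03381 mol
V = nRT/P = 0.03381 × 62.36 × 677.15 / 24400 = 0.05851 L

0.0585 L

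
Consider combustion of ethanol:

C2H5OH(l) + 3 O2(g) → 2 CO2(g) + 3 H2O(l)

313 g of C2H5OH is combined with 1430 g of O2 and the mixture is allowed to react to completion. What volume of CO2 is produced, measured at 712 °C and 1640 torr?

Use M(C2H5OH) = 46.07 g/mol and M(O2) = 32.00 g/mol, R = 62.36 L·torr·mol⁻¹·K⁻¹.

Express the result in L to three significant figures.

n(C2H5OH) = 313 / 46.07 = 6.794 mol
n(O2) = 1430 / 32.00 = 44.69 mol
For 6.794 mol C2H5OH, stoichiometry requires (3/1) × 6.794 = 20.38 mol O2; 44.69 mol is available, so C2H5OH is limiting.
n(CO2) = (2/1) × 6.794 = 13.59 mol
V(CO2) = nRT/P = 13.59 × 62.36 × 985.15 / 1640 = 509.1 L

509 L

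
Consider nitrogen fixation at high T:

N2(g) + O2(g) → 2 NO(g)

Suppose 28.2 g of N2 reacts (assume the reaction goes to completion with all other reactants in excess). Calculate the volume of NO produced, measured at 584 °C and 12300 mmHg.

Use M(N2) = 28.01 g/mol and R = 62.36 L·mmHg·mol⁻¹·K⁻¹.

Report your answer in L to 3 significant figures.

n(N2) = 28.20 / 28.01 = 1.007 mol
n(NO) = (2/1) × 1.007 = 2.014 mol
V = nRT/P = 2.014 × 62.36 × 857.15 / 12300 = 8.752 L

8.75 L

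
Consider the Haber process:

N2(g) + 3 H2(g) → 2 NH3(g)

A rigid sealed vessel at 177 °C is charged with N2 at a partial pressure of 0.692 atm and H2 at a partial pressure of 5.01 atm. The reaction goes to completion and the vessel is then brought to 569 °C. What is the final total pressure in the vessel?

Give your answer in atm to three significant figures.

8.08 atm

At constant V, partial pressures at 177 °C are proportional to moles, so apply stoichiometry directly to pressures.
P(H2) required for 0.692 atm of N2 = (3/1) × 0.692 = 2.076 atm; available 5.01 atm, so N2 is limiting.
P(H2) remaining = 5.01 − (3/1) × 0.692 = 2.934 atm
P(gaseous products) = (2)/1 × 0.692 = 1.384 atm
P_total at 177 °C = 2.934 + 1.384 = 4.318 atm
Scaling to 569 °C: P = 4.318 × 842.15/450.15 = 8.078 atm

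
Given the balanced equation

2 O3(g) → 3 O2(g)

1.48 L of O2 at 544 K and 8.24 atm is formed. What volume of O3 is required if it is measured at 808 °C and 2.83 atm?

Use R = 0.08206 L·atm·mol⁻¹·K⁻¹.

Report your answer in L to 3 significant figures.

5.71 L

n(O2) = PV/RT = (8.24 × 1.48) / (0.08206 × 544) = 0.2732 mol
n(O3) = (2/3) × 0.2732 = 0.1821 mol
V = nRT/P = 0.1821 × 0.08206 × 1081.15 / 2.83 = 5.709 L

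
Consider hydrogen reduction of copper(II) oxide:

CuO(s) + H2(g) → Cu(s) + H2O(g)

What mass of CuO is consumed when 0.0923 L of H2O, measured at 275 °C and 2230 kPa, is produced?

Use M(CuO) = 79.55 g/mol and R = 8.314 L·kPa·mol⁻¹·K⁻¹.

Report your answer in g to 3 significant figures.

3.59 g

n(H2O) = PV/RT = (2230 × 0.0923) / (8.314 × 548.15) = 0.04516 mol
n(CuO) = (1/1) × 0.04516 = 0.04516 mol
m(CuO) = 0.04516 × 79.55 = 3.592 g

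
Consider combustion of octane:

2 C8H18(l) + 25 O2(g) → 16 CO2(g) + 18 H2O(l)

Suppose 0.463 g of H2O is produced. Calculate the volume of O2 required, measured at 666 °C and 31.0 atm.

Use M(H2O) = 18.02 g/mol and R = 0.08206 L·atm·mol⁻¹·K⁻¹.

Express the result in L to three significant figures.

n(H2O) = 0.4630 / 18.02 = 0.02569 mol
n(O2) = (25/18) × 0.02569 = 0.03568 mol
V = nRT/P = 0.03568 × 0.08206 × 939.15 / 31.0 = 0.08870 L

0.0887 L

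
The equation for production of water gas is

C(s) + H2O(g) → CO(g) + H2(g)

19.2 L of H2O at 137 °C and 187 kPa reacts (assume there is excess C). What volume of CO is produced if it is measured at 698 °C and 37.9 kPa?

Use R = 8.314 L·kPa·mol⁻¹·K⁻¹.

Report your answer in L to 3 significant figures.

224 L

n(H2O) = PV/RT = (187 × 19.2) / (8.314 × 410.15) = 1.053 mol
n(CO) = (1/1) × 1.053 = 1.053 mol
V = nRT/P = 1.053 × 8.314 × 971.15 / 37.9 = 224.3 L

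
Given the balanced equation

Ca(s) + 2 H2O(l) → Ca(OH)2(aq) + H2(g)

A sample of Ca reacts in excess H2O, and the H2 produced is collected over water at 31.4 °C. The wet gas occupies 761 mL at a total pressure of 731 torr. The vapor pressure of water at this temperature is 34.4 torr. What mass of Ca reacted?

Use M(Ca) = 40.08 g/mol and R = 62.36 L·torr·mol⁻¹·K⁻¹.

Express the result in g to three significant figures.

P(H2) = 731 − 34.4 = 696.6 torr
n(H2) = PV/RT = (696.6 × 0.7610) / (62.36 × 304.55) = 0.02791 mol
n(Ca) = (1/1) × 0.02791 = 0.02791 mol
m(Ca) = 0.02791 × 40.08 = 1.119 g

1.12 g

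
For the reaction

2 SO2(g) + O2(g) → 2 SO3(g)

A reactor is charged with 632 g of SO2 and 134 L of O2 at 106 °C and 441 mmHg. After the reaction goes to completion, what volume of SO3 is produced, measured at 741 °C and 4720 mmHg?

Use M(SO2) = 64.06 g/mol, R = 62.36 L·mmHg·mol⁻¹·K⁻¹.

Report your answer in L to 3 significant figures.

67.0 L

n(SO2) = 632 / 64.06 = 9.866 mol
n(O2) = PV/RT = (441 × 134) / (62.36 × 379.15) = 2.499 mol
For 9.866 mol SO2, stoichiometry requires (1/2) × 9.866 = 4.933 mol O2; 2.499 mol is available, so O2 is limiting.
n(SO3) = (2/1) × 2.499 = 4.998 mol
V(SO3) = nRT/P = 4.998 × 62.36 × 1014.15 / 4720 = 66.97 L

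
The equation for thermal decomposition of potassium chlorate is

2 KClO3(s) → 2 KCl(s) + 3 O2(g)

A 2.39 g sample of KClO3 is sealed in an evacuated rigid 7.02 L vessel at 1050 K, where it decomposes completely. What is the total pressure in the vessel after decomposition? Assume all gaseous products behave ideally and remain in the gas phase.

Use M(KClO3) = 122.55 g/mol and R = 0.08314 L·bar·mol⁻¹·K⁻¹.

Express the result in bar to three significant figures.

0.364 bar

n(KClO3) = 2.39 / 122.55 = 0.01950 mol
n(gas produced) = (3/2) × 0.01950 = 0.02925 mol
P = nRT/V = 0.02925 × 0.08314 × 1050 / 7.02 = 0.3637 bar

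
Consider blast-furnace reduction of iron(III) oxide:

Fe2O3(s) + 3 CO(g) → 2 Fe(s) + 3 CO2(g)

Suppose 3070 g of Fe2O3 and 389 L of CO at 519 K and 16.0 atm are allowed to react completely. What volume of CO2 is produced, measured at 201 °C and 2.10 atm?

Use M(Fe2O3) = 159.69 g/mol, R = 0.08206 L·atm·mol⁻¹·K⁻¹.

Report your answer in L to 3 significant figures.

n(Fe2O3) = 3070 / 159.69 = 19.22 mol
n(CO) = PV/RT = (16.0 × 389) / (0.08206 × 519) = 146.1 mol
For 19.22 mol Fe2O3, stoichiometry requires (3/1) × 19.22 = 57.66 mol CO; 146.1 mol is available, so Fe2O3 is limiting.
n(CO2) = (3/1) × 19.22 = 57.66 mol
V(CO2) = nRT/P = 57.66 × 0.08206 × 474.15 / 2.10 = 1068 L

1070 L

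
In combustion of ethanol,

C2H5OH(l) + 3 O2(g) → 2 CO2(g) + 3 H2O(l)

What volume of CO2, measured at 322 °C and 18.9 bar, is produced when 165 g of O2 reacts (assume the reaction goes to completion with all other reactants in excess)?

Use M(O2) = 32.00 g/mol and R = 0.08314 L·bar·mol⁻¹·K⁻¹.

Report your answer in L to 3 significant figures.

9.00 L

n(O2) = 165.0 / 32.00 = 5.156 mol
n(CO2) = (2/3) × 5.156 = 3.437 mol
V = nRT/P = 3.437 × 0.08314 × 595.15 / 18.9 = 8.998 L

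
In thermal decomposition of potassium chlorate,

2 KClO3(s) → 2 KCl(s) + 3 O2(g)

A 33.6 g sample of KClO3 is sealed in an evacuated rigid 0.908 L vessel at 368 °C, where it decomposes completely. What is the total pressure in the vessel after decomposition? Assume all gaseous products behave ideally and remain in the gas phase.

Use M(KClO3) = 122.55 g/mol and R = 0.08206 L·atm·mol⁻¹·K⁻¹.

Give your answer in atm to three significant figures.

23.8 atm

n(KClO3) = 33.6 / 122.55 = 0.2742 mol
n(gas produced) = (3/2) × 0.2742 = 0.4113 mol
P = nRT/V = 0.4113 × 0.08206 × 641.15 / 0.908 = 23.83 atm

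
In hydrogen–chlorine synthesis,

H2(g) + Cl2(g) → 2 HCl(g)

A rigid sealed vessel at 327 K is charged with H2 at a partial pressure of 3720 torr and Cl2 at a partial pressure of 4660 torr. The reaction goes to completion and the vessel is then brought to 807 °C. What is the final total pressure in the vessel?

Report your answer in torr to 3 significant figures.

At constant V, partial pressures at 327 K are proportional to moles, so apply stoichiometry directly to pressures.
P(Cl2) required for 3720 torr of H2 = (1/1) × 3720 = 3720 torr; available 4660 torr, so H2 is limiting.
P(Cl2) remaining = 4660 − (1/1) × 3720 = 940.0 torr
P(gaseous products) = (2)/1 × 3720 = 7440 torr
P_total at 327 K = 940.0 + 7440 = 8380 torr
Scaling to 807 °C: P = 8380 × 1080.15/327 = 27680 torr

27700 torr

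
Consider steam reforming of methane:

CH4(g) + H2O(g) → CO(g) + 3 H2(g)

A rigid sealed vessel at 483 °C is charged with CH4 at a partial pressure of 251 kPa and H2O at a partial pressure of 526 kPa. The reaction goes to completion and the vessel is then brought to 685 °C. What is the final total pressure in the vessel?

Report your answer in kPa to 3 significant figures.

1620 kPa

Because the vessel is rigid and T is held at 483 °C, work the stoichiometry in partial pressures (P_i = n_iRT/V).
P(H2O) required for 251 kPa of CH4 = (1/1) × 251 = 251.0 kPa; available 526 kPa, so CH4 is limiting.
P(H2O) remaining = 526 − (1/1) × 251 = 275.0 kPa
P(gaseous products) = (1+3)/1 × 251 = 1004 kPa
P_total at 483 °C = 275.0 + 1004 = 1279 kPa
Scaling to 685 °C: P = 1279 × 958.15/756.15 = 1621 kPa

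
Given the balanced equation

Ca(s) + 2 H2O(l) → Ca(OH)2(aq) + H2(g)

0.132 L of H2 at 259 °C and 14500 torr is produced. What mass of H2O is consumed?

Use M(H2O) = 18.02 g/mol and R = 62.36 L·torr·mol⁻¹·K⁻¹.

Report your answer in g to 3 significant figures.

2.08 g

n(H2) = PV/RT = (14500 × 0.132) / (62.36 × 532.15) = 0.05768 mol
n(H2O) = (2/1) × 0.05768 = 0.1154 mol
m(H2O) = 0.1154 × 18.02 = 2.080 g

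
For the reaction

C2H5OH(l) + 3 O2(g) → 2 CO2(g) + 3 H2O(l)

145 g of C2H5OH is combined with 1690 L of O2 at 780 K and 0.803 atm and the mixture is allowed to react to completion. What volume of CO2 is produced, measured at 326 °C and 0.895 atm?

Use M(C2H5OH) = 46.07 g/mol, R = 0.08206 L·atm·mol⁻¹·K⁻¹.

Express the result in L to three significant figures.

346 L

n(C2H5OH) = 145 / 46.07 = 3.147 mol
n(O2) = PV/RT = (0.803 × 1690) / (0.08206 × 780) = 21.20 mol
For 3.147 mol C2H5OH, stoichiometry requires (3/1) × 3.147 = 9.441 mol O2; 21.20 mol is available, so C2H5OH is limiting.
n(CO2) = (2/1) × 3.147 = 6.294 mol
V(CO2) = nRT/P = 6.294 × 0.08206 × 599.15 / 0.895 = 345.8 L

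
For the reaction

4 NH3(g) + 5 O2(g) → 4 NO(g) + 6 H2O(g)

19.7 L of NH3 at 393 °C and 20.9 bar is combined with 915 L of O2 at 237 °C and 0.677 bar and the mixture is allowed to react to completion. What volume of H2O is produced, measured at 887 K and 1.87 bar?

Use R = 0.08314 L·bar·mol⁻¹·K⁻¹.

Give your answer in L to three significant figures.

440 L

n(NH3) = PV/RT = (20.9 × 19.7) / (0.08314 × 666.15) = 7.434 mol
n(O2) = PV/RT = (0.677 × 915) / (0.08314 × 510.15) = 14.61 mol
For 7.434 mol NH3, stoichiometry requires (5/4) × 7.434 = 9.293 mol O2; 14.61 mol is available, so NH3 is limiting.
n(H2O) = (6/4) × 7.434 = 11.15 mol
V(H2O) = nRT/P = 11.15 × 0.08314 × 887 / 1.87 = 439.7 L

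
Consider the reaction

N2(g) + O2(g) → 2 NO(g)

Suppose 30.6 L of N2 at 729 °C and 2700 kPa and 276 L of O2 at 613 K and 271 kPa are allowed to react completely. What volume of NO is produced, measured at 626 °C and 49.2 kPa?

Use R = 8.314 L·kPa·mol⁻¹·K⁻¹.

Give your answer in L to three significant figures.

n(N2) = PV/RT = (2700 × 30.6) / (8.314 × 1002.15) = 9.916 mol
n(O2) = PV/RT = (271 × 276) / (8.314 × 613) = 14.68 mol
For 9.916 mol N2, stoichiometry requires (1/1) × 9.916 = 9.916 mol O2; 14.68 mol is available, so N2 is limiting.
n(NO) = (2/1) × 9.916 = 19.83 mol
V(NO) = nRT/P = 19.83 × 8.314 × 899.15 / 49.2 = 3013 L

3010 L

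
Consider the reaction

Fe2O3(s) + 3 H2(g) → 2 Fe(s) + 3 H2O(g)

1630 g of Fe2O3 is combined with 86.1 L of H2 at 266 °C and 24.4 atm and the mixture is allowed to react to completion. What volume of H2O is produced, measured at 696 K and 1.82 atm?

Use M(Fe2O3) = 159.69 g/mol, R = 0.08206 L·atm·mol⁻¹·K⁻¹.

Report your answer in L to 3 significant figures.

961 L

n(Fe2O3) = 1630 / 159.69 = 10.21 mol
n(H2) = PV/RT = (24.4 × 86.1) / (0.08206 × 539.15) = 47.48 mol
For 10.21 mol Fe2O3, stoichiometry requires (3/1) × 10.21 = 30.63 mol H2; 47.48 mol is available, so Fe2O3 is limiting.
n(H2O) = (3/1) × 10.21 = 30.63 mol
V(H2O) = nRT/P = 30.63 × 0.08206 × 696 / 1.82 = 961.2 L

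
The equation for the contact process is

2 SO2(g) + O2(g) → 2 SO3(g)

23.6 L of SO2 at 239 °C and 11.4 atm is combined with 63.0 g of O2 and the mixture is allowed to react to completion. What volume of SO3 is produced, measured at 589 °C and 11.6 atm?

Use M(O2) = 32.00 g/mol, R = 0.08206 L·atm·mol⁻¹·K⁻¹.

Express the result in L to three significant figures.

24.0 L

n(SO2) = PV/RT = (11.4 × 23.6) / (0.08206 × 512.15) = 6.402 mol
n(O2) = 63.0 / 32.00 = 1.969 mol
For 6.402 mol SO2, stoichiometry requires (1/2) × 6.402 = 3.201 mol O2; 1.969 mol is available, so O2 is limiting.
n(SO3) = (2/1) × 1.969 = 3.938 mol
V(SO3) = nRT/P = 3.938 × 0.08206 × 862.15 / 11.6 = 24.02 L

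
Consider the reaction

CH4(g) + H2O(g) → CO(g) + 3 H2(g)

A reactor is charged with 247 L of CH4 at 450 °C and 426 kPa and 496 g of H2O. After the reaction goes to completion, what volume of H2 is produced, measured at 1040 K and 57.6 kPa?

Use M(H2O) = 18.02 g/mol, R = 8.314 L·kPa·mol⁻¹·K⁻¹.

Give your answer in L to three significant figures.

7880 L

n(CH4) = PV/RT = (426 × 247) / (8.314 × 723.15) = 17.50 mol
n(H2O) = 496 / 18.02 = 27.52 mol
For 17.50 mol CH4, stoichiometry requires (1/1) × 17.50 = 17.50 mol H2O; 27.52 mol is available, so CH4 is limiting.
n(H2) = (3/1) × 17.50 = 52.50 mol
V(H2) = nRT/P = 52.50 × 8.314 × 1040 / 57.6 = 7881 L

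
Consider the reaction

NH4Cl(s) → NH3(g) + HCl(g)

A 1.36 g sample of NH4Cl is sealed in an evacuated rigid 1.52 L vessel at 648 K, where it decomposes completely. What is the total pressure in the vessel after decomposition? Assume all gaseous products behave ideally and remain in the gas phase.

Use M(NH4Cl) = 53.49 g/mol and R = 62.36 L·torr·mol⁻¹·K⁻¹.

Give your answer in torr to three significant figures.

1350 torr

n(NH4Cl) = 1.36 / 53.49 = 0.02543 mol
n(gas produced) = (2/1) × 0.02543 = 0.05086 mol
P = nRT/V = 0.05086 × 62.36 × 648 / 1.52 = 1352 torr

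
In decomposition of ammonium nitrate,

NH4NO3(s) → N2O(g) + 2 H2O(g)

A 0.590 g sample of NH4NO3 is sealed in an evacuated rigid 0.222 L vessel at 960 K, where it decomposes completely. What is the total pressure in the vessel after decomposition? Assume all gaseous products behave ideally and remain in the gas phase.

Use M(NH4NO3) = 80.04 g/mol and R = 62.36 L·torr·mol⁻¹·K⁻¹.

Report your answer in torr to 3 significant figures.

5960 torr

n(NH4NO3) = 0.590 / 80.04 = 0.007371 mol
n(gas produced) = (3/1) × 0.007371 = 0.02211 mol
P = nRT/V = 0.02211 × 62.36 × 960 / 0.222 = 5962 torr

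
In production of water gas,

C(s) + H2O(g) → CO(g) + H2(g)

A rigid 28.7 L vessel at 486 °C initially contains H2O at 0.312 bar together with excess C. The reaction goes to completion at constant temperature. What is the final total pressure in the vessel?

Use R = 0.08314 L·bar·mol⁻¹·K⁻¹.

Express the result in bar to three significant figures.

0.624 bar

Since T and V are fixed, P_final/P_initial = n_final/n_initial = 2/1.
P_final = (2/1) × 0.312 = 0.6240 bar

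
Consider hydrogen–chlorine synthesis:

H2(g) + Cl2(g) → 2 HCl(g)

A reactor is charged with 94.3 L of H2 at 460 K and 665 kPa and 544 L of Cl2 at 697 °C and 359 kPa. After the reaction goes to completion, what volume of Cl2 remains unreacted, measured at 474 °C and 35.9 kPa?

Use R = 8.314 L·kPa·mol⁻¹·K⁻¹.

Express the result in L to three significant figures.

1350 L

n(H2) = PV/RT = (665 × 94.3) / (8.314 × 460) = 16.40 mol
n(Cl2) = PV/RT = (359 × 544) / (8.314 × 970.15) = 24.21 mol
For 16.40 mol H2, stoichiometry requires (1/1) × 16.40 = 16.40 mol Cl2; 24.21 mol is available, so H2 is limiting.
n(Cl2) consumed = (1/1) × 16.40 = 16.40 mol; remaining = 24.21 − 16.40 = 7.810 mol
V(Cl2) = nRT/P = 7.810 × 8.314 × 747.15 / 35.9 = 1351 L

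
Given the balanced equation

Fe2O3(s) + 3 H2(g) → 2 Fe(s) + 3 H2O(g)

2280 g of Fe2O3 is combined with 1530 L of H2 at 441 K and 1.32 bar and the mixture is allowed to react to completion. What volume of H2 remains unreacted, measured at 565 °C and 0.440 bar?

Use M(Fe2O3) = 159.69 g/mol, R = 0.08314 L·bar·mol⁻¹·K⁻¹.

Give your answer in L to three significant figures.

1940 L

n(Fe2O3) = 2280 / 159.69 = 14.28 mol
n(H2) = PV/RT = (1.32 × 1530) / (0.08314 × 441) = 55.08 mol
For 14.28 mol Fe2O3, stoichiometry requires (3/1) × 14.28 = 42.84 mol H2; 55.08 mol is available, so Fe2O3 is limiting.
n(H2) consumed = (3/1) × 14.28 = 42.84 mol; remaining = 55.08 − 42.84 = 12.24 mol
V(H2) = nRT/P = 12.24 × 0.08314 × 838.15 / 0.440 = 1938 L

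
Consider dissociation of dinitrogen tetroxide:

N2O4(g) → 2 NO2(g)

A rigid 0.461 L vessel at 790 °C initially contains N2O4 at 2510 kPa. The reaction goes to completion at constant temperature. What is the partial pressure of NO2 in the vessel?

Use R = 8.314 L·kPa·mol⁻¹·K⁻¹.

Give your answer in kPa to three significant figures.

5020 kPa

n(N2O4)₀ = PV/RT = (2510 × 0.461) / (8.314 × 1063.15) = 0.1309 mol
n(NO2) = (2/1) × 0.1309 = 0.2618 mol
P(NO2) = nRT/V = 0.2618 × 8.314 × 1063.15 / 0.461 = 5020 kPa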